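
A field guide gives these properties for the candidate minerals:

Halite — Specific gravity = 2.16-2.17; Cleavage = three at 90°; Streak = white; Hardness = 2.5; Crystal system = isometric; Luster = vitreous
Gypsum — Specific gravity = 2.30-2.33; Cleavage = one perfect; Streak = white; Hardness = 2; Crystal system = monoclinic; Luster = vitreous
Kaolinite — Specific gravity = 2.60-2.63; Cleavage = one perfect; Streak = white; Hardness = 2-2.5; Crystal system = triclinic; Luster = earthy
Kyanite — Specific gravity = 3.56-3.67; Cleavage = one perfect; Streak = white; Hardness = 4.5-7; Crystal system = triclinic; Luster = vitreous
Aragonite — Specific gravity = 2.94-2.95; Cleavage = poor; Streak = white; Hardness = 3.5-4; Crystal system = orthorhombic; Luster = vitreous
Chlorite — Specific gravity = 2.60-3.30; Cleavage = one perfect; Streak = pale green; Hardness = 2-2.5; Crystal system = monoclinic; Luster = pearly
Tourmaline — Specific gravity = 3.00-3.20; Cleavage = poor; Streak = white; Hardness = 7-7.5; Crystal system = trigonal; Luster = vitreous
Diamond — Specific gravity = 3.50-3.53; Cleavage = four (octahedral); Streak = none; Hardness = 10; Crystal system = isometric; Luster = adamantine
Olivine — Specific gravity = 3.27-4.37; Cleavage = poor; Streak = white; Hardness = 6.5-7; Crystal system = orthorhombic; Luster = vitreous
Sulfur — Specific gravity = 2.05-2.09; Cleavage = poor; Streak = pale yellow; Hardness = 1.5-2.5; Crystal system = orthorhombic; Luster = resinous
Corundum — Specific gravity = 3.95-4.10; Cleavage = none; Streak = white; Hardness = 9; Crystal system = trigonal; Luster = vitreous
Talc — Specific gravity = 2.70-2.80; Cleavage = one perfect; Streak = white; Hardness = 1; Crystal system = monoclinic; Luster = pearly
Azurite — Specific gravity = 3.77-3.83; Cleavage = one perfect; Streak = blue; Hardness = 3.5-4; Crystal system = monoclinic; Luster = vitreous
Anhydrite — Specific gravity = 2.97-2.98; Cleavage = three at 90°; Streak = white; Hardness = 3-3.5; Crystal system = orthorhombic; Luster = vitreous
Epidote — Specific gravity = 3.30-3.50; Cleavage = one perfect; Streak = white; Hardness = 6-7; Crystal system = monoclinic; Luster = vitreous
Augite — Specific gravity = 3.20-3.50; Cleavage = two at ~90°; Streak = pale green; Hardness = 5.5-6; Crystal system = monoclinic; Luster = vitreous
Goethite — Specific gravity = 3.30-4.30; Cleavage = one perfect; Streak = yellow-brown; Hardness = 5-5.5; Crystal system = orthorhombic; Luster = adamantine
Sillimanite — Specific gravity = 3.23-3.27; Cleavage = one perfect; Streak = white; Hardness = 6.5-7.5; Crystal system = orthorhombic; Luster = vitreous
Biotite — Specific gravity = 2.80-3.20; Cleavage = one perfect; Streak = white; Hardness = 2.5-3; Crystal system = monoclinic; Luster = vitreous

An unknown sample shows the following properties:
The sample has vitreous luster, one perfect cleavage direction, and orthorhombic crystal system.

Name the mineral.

Sillimanite

Vitreous luster is inconsistent with Kaolinite, Chlorite, Diamond, Sulfur, Talc, Goethite.
One perfect cleavage direction — only Gypsum, Kyanite, Azurite, Epidote, Sillimanite, Biotite remain.
Orthorhombic crystal system — Sillimanite remains.
Only Sillimanite satisfies all observations.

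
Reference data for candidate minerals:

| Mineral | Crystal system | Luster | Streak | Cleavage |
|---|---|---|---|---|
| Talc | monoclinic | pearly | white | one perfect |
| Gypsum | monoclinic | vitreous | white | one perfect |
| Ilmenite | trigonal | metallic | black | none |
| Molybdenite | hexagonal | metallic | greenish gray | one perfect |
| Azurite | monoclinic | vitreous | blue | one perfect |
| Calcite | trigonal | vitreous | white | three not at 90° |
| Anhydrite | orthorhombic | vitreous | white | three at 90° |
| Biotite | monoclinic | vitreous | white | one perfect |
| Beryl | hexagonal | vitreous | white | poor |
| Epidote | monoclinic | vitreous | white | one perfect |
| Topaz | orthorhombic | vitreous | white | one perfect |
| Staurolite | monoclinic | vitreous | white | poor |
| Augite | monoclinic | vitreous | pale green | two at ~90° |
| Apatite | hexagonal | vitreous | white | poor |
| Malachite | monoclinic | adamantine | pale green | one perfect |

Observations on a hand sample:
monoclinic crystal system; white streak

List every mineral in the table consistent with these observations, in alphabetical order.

Biotite, Epidote, Gypsum, Staurolite, Talc

Monoclinic crystal system — Talc, Gypsum, Azurite, Biotite, Epidote, Staurolite, Augite, Malachite remain.
White streak excludes Azurite, Augite, Malachite.
The minerals that satisfy all observations are Biotite, Epidote, Gypsum, Staurolite, Talc.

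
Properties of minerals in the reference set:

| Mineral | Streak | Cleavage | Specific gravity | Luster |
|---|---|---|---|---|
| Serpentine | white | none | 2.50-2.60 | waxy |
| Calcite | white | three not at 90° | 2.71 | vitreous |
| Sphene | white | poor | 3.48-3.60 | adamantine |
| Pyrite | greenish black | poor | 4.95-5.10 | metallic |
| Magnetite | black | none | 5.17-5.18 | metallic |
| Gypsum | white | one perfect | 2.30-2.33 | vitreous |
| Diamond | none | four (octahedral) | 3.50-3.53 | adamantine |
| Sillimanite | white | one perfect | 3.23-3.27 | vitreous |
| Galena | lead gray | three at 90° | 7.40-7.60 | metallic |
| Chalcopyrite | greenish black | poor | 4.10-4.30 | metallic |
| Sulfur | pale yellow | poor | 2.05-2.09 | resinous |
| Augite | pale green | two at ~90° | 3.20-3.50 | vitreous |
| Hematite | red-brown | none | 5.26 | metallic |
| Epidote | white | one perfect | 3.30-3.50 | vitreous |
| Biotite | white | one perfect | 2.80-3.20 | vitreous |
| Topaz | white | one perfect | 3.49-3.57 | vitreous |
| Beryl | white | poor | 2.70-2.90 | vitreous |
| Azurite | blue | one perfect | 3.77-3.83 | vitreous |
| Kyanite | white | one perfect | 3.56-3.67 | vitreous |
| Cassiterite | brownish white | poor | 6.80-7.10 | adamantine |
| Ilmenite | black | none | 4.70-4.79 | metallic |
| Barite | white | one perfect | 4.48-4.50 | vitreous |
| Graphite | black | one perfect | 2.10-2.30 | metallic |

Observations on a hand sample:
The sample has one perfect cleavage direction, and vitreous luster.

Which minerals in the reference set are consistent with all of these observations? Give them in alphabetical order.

Azurite, Barite, Biotite, Epidote, Gypsum, Kyanite, Sillimanite, Topaz

One perfect cleavage direction — only Gypsum, Sillimanite, Epidote, Biotite, Topaz, Azurite, Kyanite, Barite, Graphite remain.
Vitreous luster is inconsistent with Graphite.
The minerals that satisfy all observations are Azurite, Barite, Biotite, Epidote, Gypsum, Kyanite, Sillimanite, Topaz.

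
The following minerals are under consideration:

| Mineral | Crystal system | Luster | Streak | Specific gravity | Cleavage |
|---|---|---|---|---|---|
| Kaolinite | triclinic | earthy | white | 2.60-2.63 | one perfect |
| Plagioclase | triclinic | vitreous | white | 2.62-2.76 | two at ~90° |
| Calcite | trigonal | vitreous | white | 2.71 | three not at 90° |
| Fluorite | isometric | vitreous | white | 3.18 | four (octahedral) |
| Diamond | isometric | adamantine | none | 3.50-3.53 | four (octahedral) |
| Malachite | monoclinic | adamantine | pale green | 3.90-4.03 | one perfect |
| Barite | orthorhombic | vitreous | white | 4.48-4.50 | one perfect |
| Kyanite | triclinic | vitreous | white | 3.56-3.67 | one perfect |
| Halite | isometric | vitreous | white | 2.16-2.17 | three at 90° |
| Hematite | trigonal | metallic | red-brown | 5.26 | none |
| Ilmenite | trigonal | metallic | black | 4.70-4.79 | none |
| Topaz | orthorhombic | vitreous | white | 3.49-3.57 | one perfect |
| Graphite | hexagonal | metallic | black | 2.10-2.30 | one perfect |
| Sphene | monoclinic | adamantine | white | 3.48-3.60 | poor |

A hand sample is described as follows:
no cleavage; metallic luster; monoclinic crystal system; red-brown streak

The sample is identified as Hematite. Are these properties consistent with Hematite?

No cleavage — consistent with Hematite (cleavage none).
Metallic luster — consistent with Hematite (metallic luster).
Monoclinic crystal system — Hematite has trigonal system; which does not match.
Red-brown streak — consistent with Hematite (red-brown streak).
Hematite is excluded by the crystal system.

Inconsistent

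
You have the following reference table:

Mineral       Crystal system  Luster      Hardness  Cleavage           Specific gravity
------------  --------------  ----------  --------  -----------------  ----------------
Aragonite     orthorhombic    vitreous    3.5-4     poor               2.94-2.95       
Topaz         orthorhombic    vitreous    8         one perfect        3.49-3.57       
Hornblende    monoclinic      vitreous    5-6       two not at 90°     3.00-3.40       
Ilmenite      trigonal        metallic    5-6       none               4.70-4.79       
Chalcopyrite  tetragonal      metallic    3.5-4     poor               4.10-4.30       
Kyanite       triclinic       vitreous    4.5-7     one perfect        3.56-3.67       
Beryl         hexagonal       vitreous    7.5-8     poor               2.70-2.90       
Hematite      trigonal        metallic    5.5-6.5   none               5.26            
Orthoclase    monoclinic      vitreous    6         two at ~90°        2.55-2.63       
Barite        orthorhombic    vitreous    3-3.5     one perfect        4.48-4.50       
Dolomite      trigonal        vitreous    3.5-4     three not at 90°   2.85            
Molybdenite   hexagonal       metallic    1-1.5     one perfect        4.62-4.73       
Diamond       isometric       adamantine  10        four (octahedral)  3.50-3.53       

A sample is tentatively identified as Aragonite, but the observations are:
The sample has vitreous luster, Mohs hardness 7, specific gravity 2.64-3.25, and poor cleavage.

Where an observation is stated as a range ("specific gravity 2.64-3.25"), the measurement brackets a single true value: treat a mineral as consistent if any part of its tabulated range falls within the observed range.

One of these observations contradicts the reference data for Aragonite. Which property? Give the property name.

Vitreous luster: Aragonite has vitreous luster — consistent.
Mohs hardness 7: Aragonite has hardness 3.5-4 — inconsistent.
Specific gravity 2.64-3.25: Aragonite has SG 2.94-2.95 — consistent.
Poor cleavage: Aragonite has cleavage poor — consistent.
Only the hardness is inconsistent.

hardness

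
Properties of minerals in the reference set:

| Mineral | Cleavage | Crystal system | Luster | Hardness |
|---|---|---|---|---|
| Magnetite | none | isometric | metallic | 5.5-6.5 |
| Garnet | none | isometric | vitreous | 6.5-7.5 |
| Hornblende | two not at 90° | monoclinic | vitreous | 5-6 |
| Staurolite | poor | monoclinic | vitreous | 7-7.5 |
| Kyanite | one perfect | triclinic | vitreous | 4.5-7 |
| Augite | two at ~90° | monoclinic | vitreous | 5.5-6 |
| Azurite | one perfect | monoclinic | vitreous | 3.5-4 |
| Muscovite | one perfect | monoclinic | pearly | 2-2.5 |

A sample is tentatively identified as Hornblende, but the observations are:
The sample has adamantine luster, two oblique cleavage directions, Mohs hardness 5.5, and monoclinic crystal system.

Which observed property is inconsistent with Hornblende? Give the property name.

luster

Adamantine luster: Hornblende has vitreous luster — inconsistent.
Two oblique cleavage directions: Hornblende has cleavage two not at 90° — matches.
Mohs hardness 5.5: Hornblende has hardness 5-6 — matches.
Monoclinic crystal system: Hornblende has monoclinic system — matches.
Everything matches except the luster.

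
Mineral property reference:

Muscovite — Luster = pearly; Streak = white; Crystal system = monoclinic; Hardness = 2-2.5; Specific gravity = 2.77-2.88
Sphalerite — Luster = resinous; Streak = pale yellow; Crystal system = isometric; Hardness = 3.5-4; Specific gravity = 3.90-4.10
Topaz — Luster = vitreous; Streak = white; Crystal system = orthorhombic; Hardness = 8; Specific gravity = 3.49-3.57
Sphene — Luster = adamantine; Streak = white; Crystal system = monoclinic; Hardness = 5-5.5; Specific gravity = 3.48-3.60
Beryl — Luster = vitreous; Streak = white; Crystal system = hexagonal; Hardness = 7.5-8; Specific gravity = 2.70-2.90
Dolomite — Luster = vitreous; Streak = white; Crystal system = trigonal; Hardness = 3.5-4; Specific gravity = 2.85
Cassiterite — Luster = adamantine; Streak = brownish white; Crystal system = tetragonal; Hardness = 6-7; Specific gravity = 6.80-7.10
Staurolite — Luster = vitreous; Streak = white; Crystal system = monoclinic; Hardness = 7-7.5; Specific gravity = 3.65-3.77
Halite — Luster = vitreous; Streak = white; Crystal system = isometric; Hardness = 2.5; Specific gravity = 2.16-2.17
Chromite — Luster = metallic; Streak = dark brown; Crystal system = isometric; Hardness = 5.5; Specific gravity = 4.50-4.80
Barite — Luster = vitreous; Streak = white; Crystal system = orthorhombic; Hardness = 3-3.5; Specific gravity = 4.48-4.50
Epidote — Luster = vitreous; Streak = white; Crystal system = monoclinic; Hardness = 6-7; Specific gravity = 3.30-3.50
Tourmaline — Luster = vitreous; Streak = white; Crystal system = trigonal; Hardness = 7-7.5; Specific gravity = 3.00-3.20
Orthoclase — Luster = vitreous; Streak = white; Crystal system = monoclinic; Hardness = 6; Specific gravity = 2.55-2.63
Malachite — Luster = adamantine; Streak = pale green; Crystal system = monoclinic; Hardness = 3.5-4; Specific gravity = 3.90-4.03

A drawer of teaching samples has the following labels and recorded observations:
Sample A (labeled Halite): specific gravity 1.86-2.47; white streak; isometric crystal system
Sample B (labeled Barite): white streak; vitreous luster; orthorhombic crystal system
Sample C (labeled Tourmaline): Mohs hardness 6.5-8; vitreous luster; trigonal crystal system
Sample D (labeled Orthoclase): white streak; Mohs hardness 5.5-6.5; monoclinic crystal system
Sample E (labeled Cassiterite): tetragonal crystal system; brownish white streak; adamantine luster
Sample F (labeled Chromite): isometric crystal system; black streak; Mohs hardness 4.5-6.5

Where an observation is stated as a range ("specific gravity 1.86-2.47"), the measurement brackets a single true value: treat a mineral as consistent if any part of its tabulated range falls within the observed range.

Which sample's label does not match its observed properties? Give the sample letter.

Sample A: observations are consistent with Halite.
Sample B: observations are consistent with Barite.
Sample C: observations are consistent with Tourmaline.
Sample D: observations are consistent with Orthoclase.
Sample E: observations are consistent with Cassiterite.
Sample F: Chromite has dark brown streak, but the record shows black streak — this label is wrong.
Only sample F is inconsistent with its label.

F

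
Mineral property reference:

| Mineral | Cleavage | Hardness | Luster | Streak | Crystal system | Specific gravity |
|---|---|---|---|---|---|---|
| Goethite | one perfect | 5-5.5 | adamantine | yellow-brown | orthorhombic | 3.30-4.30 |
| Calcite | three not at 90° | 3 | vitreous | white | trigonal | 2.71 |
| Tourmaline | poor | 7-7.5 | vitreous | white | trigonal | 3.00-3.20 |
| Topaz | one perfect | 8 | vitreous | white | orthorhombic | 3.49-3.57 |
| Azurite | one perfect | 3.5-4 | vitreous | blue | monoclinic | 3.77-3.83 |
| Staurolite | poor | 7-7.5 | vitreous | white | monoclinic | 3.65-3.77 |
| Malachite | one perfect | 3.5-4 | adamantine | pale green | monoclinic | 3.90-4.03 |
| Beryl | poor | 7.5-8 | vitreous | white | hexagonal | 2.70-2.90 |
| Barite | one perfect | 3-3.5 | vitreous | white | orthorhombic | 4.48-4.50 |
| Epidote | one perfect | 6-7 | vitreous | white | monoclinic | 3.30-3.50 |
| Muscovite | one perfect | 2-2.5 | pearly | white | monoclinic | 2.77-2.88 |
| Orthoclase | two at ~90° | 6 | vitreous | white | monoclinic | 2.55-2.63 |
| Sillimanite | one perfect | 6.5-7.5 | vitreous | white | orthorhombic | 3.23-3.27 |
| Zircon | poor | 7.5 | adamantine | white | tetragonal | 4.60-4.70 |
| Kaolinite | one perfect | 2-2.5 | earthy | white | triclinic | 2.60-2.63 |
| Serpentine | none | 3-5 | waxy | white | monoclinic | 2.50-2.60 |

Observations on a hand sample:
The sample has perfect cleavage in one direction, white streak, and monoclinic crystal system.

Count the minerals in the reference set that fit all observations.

2

Perfect cleavage in one direction: leaves Goethite, Topaz, Azurite, Malachite, Barite, Epidote, Muscovite, Sillimanite, Kaolinite.
White streak eliminates Goethite, Azurite, Malachite.
Monoclinic crystal system: Epidote, Muscovite remain.
Remaining candidates: Epidote, Muscovite.
That is 2 minerals.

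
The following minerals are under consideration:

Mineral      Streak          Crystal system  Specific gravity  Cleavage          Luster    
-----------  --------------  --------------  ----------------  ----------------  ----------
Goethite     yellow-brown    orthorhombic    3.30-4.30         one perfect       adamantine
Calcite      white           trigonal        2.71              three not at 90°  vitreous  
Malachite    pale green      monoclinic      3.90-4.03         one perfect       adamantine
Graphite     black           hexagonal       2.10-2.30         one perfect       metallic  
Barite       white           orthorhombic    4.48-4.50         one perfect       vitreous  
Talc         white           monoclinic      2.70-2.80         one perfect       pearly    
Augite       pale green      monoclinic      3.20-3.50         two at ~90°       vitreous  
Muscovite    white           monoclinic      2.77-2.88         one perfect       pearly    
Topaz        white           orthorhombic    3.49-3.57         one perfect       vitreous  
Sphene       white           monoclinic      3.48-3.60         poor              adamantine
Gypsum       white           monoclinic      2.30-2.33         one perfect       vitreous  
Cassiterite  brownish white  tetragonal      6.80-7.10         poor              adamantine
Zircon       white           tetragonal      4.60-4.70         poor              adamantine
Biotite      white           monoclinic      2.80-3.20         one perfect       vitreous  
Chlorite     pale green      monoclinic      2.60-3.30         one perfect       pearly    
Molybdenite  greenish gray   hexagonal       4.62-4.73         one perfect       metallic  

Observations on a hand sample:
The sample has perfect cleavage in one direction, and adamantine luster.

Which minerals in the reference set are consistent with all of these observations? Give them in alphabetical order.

Goethite, Malachite

Perfect cleavage in one direction is inconsistent with Calcite, Augite, Sphene, Cassiterite, Zircon.
Adamantine luster — Goethite, Malachite remain.
The minerals that satisfy all observations are Goethite, Malachite.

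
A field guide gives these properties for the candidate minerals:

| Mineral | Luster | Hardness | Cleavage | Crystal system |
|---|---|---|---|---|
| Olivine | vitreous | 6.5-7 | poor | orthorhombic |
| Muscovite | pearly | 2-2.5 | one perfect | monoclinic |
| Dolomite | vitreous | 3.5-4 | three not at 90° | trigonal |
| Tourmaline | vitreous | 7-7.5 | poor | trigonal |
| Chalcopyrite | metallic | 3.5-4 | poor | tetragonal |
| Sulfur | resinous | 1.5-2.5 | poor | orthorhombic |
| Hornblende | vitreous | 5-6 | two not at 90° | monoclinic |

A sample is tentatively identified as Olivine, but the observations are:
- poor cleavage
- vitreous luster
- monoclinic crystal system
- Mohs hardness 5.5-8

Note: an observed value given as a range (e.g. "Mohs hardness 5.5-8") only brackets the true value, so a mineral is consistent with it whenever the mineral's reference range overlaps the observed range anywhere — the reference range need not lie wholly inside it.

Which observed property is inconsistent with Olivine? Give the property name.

crystal system

Poor cleavage: Olivine has cleavage poor — consistent.
Vitreous luster: Olivine has vitreous luster — consistent.
Monoclinic crystal system: Olivine has orthorhombic system — does not match.
Mohs hardness 5.5-8: Olivine has hardness 6.5-7 — consistent.
Only the crystal system is inconsistent.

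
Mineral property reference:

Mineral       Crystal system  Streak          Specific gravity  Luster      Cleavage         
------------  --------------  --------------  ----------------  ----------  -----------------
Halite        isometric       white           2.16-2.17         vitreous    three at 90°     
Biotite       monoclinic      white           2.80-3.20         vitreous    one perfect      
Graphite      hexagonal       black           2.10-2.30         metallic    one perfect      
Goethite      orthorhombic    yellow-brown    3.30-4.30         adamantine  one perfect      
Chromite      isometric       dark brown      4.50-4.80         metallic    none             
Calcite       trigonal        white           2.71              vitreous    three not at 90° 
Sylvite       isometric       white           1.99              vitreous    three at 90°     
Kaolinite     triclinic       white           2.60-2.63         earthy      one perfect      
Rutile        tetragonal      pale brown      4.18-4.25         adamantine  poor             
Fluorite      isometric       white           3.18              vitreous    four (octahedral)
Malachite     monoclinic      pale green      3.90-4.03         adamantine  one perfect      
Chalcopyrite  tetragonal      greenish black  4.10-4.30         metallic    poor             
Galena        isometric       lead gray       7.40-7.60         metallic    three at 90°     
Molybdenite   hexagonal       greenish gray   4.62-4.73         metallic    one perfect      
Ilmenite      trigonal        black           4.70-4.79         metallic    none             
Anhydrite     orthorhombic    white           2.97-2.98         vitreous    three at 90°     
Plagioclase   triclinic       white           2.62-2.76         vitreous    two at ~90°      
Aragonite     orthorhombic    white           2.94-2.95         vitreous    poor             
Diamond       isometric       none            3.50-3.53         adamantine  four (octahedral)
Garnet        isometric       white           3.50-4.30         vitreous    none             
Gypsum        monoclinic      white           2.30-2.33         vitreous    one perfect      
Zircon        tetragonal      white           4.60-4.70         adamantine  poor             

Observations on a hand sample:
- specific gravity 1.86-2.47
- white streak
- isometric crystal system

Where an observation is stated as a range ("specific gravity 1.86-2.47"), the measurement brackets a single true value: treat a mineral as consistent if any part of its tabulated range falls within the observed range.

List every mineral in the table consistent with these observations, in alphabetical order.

Specific gravity 1.86-2.47: only Halite, Graphite, Sylvite, Gypsum remain.
White streak eliminates Graphite.
Isometric crystal system rules out Gypsum.
Remaining candidates: Halite, Sylvite.

Halite, Sylvite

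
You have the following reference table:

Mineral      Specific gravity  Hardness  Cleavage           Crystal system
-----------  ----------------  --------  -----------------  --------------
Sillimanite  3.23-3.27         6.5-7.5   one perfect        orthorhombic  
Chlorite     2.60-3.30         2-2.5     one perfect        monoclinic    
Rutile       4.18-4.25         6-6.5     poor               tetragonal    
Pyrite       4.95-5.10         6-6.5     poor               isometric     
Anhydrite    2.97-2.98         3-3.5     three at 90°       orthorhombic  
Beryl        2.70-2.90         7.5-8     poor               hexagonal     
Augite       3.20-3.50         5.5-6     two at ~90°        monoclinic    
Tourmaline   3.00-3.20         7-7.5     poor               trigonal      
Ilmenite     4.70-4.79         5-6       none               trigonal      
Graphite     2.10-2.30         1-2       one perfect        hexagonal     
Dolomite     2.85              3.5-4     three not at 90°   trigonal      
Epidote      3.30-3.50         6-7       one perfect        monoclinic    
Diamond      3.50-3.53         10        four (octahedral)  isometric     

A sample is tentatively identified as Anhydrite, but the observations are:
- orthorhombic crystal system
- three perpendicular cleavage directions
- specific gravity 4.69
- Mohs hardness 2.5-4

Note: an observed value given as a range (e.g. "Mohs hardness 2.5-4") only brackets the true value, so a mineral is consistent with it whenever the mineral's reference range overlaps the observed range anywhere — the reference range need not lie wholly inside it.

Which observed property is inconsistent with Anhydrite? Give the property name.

Orthorhombic crystal system: Anhydrite has orthorhombic system — agrees.
Three perpendicular cleavage directions: Anhydrite has cleavage three at 90° — agrees.
Specific gravity 4.69: Anhydrite has SG 2.97-2.98 — does not match.
Mohs hardness 2.5-4: Anhydrite has hardness 3-3.5 — agrees.
Everything matches except the specific gravity.

specific gravity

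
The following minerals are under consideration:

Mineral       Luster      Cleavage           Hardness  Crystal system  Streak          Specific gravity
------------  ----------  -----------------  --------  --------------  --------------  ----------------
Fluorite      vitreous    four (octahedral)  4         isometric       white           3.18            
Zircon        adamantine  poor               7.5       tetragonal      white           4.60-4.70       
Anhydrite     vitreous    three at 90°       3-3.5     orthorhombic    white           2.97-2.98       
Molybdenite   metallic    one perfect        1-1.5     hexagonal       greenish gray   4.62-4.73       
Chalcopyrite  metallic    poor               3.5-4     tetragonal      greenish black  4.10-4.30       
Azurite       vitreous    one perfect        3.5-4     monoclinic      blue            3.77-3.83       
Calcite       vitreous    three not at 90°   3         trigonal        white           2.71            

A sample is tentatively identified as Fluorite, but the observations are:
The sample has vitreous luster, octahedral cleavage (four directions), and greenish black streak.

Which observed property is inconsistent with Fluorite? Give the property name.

Vitreous luster: Fluorite has vitreous luster — within range.
Octahedral cleavage (four directions): Fluorite has cleavage four (octahedral) — within range.
Greenish black streak: Fluorite has white streak — inconsistent.
Only the streak is inconsistent.

streak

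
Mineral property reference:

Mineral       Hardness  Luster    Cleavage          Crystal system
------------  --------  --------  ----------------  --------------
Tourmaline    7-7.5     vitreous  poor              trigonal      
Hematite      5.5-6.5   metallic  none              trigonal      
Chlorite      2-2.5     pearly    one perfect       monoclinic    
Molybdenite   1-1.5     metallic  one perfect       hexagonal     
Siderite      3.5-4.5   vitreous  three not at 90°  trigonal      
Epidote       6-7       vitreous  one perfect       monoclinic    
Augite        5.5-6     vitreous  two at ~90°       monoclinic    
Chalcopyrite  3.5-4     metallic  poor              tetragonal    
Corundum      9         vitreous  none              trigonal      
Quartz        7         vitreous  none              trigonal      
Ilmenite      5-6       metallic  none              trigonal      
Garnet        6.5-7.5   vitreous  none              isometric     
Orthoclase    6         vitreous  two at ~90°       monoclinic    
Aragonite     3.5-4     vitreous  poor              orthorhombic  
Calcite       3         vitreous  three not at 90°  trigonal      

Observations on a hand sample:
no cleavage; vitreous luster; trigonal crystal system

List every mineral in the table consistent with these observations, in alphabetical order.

No cleavage — Hematite, Corundum, Quartz, Ilmenite, Garnet remain.
Vitreous luster is inconsistent with Hematite, Ilmenite.
Trigonal crystal system eliminates Garnet.
Consistent with every observation: Corundum, Quartz.

Corundum, Quartz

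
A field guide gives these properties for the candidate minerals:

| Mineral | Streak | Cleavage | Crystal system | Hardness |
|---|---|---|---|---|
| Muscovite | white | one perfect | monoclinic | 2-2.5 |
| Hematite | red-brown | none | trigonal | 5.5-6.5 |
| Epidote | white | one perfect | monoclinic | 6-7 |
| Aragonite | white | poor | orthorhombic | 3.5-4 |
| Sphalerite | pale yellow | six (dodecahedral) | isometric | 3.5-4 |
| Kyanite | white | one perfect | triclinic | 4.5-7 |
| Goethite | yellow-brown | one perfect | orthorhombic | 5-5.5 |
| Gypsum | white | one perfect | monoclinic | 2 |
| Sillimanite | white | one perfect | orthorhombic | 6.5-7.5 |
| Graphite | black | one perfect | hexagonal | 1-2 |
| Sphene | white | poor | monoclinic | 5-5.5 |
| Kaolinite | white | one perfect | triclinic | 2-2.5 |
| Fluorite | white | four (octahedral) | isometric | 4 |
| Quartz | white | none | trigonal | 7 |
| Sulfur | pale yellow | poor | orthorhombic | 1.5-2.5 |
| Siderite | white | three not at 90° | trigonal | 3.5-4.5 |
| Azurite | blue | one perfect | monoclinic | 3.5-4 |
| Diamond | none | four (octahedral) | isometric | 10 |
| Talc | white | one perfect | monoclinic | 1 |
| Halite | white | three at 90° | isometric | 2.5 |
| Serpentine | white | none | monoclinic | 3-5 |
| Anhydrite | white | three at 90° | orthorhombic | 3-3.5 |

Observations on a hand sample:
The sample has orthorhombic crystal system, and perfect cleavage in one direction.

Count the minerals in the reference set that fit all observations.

2

Orthorhombic crystal system: narrows the field to Aragonite, Goethite, Sillimanite, Sulfur, Anhydrite.
Perfect cleavage in one direction: narrows the field to Goethite, Sillimanite.
The minerals that satisfy all observations are Goethite, Sillimanite.
That is 2 minerals.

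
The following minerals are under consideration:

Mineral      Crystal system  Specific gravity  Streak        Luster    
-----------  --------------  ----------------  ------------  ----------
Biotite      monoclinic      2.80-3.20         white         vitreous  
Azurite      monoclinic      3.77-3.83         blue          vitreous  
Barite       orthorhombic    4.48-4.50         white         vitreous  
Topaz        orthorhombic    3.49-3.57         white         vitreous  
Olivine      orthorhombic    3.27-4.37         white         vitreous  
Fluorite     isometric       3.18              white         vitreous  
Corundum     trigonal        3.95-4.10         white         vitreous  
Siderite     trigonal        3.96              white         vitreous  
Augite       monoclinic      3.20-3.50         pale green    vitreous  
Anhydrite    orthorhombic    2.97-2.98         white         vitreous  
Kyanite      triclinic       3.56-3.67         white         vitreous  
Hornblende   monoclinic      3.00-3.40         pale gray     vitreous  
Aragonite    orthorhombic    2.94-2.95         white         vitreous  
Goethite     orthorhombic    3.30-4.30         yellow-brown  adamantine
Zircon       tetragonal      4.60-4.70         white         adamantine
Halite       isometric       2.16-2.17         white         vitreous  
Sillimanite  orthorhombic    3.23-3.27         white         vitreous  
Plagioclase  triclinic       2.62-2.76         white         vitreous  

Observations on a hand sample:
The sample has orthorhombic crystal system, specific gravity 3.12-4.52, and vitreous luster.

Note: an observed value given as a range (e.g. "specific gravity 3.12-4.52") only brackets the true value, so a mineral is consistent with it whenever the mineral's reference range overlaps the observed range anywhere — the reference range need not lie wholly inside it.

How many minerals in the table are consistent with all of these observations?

4

Orthorhombic crystal system — only Barite, Topaz, Olivine, Anhydrite, Aragonite, Goethite, Sillimanite remain.
Specific gravity 3.12-4.52 excludes Anhydrite, Aragonite.
Vitreous luster excludes Goethite.
The minerals that satisfy all observations are Barite, Olivine, Sillimanite, Topaz.
That is 4 minerals.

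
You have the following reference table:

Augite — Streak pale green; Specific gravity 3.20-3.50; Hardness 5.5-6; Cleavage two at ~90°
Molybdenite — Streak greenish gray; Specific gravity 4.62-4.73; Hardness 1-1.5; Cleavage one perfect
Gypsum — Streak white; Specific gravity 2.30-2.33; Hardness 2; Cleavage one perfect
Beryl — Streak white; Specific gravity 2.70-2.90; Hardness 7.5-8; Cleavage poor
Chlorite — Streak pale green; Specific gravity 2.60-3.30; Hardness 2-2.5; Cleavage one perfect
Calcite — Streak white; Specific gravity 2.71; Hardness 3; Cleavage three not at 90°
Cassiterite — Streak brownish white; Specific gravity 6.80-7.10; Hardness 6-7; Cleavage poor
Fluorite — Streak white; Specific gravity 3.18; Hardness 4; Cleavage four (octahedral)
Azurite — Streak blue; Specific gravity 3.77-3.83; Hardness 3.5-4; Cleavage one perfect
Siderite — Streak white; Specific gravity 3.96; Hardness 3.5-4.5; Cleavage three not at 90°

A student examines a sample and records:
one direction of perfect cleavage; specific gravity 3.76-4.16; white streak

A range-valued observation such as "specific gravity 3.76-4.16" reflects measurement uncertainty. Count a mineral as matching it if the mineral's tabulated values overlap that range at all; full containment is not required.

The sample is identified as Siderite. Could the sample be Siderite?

Inconsistent

One direction of perfect cleavage — Siderite has cleavage three not at 90°; which does not match.
Specific gravity 3.76-4.16 — fits Siderite (SG 3.96).
White streak — fits Siderite (white streak).
The cleavage observation rules out Siderite.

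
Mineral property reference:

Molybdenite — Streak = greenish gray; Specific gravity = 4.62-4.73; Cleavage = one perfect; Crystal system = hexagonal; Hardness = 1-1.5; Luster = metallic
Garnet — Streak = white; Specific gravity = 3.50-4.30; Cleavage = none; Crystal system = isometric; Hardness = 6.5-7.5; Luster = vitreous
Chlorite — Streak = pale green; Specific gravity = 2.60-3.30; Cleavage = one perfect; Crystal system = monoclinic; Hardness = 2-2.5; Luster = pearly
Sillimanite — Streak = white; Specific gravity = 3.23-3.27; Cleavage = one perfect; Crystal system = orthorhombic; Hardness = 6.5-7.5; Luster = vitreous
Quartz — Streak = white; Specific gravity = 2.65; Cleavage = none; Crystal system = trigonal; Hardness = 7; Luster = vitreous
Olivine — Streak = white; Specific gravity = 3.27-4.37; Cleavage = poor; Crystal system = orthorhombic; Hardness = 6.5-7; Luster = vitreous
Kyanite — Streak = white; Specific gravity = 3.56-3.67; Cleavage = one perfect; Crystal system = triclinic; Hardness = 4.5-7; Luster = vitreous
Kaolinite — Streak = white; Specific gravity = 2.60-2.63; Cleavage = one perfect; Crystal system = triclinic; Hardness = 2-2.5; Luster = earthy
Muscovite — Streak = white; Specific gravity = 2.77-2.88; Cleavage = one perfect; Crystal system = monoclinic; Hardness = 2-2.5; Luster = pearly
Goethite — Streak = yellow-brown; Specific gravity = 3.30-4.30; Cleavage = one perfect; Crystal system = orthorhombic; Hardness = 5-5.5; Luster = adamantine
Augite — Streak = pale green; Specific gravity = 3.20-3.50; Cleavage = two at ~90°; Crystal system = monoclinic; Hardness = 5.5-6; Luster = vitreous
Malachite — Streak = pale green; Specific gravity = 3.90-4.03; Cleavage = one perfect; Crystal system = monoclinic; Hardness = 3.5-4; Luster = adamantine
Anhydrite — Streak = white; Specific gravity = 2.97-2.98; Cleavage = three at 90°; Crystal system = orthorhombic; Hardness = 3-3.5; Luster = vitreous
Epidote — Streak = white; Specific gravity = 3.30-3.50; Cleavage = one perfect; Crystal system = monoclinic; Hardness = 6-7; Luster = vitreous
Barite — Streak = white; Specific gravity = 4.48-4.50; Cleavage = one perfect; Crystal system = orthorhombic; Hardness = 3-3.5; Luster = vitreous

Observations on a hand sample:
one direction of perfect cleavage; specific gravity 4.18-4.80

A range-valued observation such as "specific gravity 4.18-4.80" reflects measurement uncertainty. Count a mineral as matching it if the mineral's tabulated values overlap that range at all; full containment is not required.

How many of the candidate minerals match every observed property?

One direction of perfect cleavage excludes Garnet, Quartz, Olivine, Augite, Anhydrite.
Specific gravity 4.18-4.80: only Molybdenite, Goethite, Barite remain.
The minerals that satisfy all observations are Barite, Goethite, Molybdenite.
That is 3 minerals.

3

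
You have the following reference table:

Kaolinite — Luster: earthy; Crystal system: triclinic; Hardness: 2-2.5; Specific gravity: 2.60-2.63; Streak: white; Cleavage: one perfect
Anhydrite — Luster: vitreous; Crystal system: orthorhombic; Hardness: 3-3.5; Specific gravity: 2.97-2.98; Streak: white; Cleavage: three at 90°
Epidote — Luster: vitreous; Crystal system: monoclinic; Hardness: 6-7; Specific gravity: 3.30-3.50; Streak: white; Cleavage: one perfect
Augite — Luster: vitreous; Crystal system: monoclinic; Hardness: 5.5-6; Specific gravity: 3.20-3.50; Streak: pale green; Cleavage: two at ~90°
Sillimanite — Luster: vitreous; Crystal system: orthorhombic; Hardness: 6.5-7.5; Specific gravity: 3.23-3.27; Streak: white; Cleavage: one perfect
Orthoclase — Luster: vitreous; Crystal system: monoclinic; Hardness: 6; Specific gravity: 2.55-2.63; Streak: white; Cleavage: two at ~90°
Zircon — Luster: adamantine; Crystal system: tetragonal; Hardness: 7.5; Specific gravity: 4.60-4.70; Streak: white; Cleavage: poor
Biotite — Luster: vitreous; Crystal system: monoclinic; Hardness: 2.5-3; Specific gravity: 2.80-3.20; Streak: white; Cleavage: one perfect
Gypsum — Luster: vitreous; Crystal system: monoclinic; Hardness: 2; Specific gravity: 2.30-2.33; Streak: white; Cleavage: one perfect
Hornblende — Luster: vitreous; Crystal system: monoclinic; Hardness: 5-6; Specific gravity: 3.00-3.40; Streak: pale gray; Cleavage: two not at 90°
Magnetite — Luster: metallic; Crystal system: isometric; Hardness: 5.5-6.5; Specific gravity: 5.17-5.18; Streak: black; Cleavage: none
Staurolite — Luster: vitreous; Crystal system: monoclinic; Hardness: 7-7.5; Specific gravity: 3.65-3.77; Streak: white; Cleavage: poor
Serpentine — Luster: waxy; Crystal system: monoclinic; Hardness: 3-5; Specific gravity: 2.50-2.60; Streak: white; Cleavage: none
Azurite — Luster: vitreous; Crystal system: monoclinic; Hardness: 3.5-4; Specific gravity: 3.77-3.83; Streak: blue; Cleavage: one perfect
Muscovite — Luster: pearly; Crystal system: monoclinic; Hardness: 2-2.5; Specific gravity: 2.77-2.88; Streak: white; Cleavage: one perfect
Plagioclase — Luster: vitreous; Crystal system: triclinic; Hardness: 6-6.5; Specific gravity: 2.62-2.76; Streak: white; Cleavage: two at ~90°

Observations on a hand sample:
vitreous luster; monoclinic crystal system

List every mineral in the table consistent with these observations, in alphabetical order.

Augite, Azurite, Biotite, Epidote, Gypsum, Hornblende, Orthoclase, Staurolite

Vitreous luster eliminates Kaolinite, Zircon, Magnetite, Serpentine, Muscovite.
Monoclinic crystal system excludes Anhydrite, Sillimanite, Plagioclase.
Remaining candidates: Augite, Azurite, Biotite, Epidote, Gypsum, Hornblende, Orthoclase, Staurolite.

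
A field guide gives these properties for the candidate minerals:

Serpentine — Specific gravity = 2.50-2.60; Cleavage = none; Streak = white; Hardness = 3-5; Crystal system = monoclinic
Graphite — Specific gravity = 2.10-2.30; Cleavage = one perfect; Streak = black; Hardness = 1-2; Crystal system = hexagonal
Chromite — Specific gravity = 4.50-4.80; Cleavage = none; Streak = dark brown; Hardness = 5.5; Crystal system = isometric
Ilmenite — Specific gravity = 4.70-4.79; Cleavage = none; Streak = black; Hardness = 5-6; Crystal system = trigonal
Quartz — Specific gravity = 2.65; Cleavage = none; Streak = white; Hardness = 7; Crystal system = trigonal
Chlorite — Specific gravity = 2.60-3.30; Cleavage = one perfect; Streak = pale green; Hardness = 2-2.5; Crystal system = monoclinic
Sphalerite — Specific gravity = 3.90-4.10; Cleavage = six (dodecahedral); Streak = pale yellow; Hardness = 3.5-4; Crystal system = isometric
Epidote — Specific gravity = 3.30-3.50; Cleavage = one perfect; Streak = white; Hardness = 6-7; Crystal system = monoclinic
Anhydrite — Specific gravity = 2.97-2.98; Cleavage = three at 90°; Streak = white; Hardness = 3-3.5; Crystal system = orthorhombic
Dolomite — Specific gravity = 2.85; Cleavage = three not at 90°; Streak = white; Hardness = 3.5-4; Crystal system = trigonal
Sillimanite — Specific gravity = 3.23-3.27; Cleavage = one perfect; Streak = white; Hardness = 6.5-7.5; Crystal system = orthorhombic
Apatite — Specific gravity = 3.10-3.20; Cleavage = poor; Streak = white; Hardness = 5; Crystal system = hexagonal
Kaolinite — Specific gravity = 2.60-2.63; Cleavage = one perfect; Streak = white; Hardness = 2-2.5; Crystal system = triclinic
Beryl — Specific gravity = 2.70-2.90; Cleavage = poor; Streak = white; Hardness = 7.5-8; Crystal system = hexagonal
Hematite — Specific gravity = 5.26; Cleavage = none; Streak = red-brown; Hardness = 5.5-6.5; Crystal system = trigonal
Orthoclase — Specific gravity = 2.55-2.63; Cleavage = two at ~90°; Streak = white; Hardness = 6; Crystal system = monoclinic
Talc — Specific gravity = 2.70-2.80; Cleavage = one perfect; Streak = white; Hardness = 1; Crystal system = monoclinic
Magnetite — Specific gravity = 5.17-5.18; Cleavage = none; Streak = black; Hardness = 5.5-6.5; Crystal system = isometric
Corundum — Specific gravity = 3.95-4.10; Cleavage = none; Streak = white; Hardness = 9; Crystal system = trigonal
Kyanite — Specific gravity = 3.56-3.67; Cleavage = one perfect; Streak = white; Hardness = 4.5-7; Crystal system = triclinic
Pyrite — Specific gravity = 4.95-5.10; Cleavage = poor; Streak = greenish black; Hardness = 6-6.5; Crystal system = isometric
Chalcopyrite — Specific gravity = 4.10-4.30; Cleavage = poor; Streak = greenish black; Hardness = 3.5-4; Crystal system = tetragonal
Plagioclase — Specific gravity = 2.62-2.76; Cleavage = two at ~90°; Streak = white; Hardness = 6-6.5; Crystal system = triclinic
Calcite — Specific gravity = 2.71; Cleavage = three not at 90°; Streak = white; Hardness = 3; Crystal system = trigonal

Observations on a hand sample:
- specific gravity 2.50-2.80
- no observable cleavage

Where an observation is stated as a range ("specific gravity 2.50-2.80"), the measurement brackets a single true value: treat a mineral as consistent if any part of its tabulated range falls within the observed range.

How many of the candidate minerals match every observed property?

Specific gravity 2.50-2.80: leaves Serpentine, Quartz, Chlorite, Kaolinite, Beryl, Orthoclase, Talc, Plagioclase, Calcite.
No observable cleavage: narrows the field to Serpentine, Quartz.
Remaining candidates: Quartz, Serpentine.
That is 2 minerals.

2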